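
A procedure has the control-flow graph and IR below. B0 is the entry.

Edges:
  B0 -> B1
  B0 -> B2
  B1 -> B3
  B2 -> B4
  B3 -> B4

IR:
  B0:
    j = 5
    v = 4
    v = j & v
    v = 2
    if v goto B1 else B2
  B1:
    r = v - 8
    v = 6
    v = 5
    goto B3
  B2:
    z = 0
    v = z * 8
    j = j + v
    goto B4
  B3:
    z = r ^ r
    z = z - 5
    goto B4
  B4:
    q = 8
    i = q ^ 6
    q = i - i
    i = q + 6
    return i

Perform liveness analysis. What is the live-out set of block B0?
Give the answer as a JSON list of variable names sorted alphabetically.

Answer: ["j", "v"]

Derivation:
def/use:
  B0 def {j,v} use ∅
  B1 def {r,v} use {v}
  B2 def {j,v,z} use {j}
  B3 def {z} use {r}
  B4 def {i,q} use ∅

Liveness:
  B0: in=∅ out={j,v}
  B1: in={v} out={r}
  B2: in={j} out=∅
  B3: in={r} out=∅
  B4: in=∅ out=∅

live-out(B0) = ["j", "v"]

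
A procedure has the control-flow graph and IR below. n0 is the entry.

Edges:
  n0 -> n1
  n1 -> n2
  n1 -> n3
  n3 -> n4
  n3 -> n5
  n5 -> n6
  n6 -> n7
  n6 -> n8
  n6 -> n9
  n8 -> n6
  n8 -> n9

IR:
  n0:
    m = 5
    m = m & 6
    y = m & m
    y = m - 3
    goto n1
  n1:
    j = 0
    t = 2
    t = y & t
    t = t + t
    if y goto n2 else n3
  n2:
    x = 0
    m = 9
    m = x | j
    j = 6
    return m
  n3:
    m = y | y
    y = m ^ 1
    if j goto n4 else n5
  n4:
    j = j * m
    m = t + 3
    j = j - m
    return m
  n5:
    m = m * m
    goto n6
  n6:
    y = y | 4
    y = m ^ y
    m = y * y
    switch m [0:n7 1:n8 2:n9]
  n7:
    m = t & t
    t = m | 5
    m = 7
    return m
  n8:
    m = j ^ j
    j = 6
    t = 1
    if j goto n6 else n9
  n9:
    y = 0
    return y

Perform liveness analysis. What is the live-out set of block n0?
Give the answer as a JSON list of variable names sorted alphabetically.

Answer: ["y"]

Derivation:
Block summaries:
  n0: def={m,y} ue=∅
  n1: def={j,t} ue={y}
  n2: def={j,m,x} ue={j}
  n3: def={m,y} ue={j,y}
  n4: def={j,m} ue={j,m,t}
  n5: def={m} ue={m}
  n6: def={m,y} ue={m,y}
  n7: def={m,t} ue={t}
  n8: def={j,m,t} ue={j}
  n9: def={y} ue=∅

Liveness:
  n0: in=∅ out={y}
  n1: in={y} out={j,t,y}
  n2: in={j} out=∅
  n3: in={j,t,y} out={j,m,t,y}
  n4: in={j,m,t} out=∅
  n5: in={j,m,t,y} out={j,m,t,y}
  n6: in={j,m,t,y} out={j,t,y}
  n7: in={t} out=∅
  n8: in={j,y} out={j,m,t,y}
  n9: in=∅ out=∅

live-out(n0) = ["y"]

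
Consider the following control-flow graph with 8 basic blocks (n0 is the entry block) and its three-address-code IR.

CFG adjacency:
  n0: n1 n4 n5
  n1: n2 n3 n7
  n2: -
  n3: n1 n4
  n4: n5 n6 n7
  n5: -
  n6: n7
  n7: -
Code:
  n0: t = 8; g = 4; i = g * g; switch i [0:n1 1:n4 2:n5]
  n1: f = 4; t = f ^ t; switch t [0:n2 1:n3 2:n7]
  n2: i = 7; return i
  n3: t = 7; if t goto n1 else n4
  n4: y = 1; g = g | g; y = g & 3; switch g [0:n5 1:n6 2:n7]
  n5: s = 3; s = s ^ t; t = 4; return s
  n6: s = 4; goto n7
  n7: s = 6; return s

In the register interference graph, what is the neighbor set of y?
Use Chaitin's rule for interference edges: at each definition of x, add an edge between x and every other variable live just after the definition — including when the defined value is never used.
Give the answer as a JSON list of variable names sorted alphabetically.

Answer: ["g", "t"]

Derivation:
Per-block:
  n0 def {g,i,t} use ∅
  n1 def {f,t} use {t}
  n2 def {i} use ∅
  n3 def {t} use ∅
  n4 def {g,y} use {g}
  n5 def {s,t} use {t}
  n6 def {s} use ∅
  n7 def {s} use ∅

Live sets:
  n0 li=∅ lo={g,t}
  n1 li={g,t} lo={g}
  n2 li=∅ lo=∅
  n3 li={g} lo={g,t}
  n4 li={g,t} lo={t}
  n5 li={t} lo=∅
  n6 li=∅ lo=∅
  n7 li=∅ lo=∅

Conflict graph:
  f — {g,t}
  g — {f,i,t,y}
  i — {g,t}
  s — {t}
  t — {f,g,i,s,y}
  y — {g,t}

N(y) = ["g", "t"]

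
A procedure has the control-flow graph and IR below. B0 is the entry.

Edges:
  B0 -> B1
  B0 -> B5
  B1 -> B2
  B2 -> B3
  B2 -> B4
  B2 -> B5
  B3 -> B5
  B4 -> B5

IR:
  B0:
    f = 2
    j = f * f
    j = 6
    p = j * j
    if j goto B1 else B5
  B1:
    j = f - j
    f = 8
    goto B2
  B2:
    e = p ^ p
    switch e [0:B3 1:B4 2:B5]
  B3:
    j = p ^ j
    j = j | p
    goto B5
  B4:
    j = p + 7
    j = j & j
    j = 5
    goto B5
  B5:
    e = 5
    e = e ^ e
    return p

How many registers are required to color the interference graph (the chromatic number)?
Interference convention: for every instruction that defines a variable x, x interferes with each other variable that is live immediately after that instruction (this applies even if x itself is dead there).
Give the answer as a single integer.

Answer: 3

Working:
Block summaries:
  B0: def={f,j,p} ue=∅
  B1: def={f,j} ue={f,j}
  B2: def={e} ue={p}
  B3: def={j} ue={j,p}
  B4: def={j} ue={p}
  B5: def={e} ue={p}

Live sets:
  B0 li=∅ lo={f,j,p}
  B1 li={f,j,p} lo={j,p}
  B2 li={j,p} lo={j,p}
  B3 li={j,p} lo={p}
  B4 li={p} lo={p}
  B5 li={p} lo=∅

Interfere edges:
  e: {j,p}
  f: {j,p}
  j: {e,f,p}
  p: {e,f,j}

Registers:
  lower bound: {e,j,p} mutually conflict ⇒ χ ≥ 3
  3-colouring: r0={j}  r1={p}  r2={e,f}
  χ = 3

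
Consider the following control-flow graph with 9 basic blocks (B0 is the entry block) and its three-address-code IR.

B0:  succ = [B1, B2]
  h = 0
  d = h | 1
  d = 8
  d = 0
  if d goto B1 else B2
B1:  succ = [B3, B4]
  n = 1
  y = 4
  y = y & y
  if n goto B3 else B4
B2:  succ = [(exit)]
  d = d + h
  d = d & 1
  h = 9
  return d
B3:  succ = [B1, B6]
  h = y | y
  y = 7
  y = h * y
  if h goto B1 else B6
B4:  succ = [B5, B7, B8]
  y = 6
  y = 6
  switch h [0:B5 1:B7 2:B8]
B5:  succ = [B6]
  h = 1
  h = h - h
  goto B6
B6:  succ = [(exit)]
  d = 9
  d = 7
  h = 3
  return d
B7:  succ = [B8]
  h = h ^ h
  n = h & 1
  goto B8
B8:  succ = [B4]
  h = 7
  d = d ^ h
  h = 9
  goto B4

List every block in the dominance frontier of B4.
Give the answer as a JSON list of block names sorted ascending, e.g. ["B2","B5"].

Answer: ["B4", "B6"]

Derivation:
idom tree: B1←B0 B2←B0 B3←B1 B4←B1 B5←B4 B6←B1 B7←B4 B8←B4
Dom at joins:
  B1: preds {B0,B3}: {B0} ∩ {B0,B1,B3} = {B0}; idom=B0
  B4: preds {B1,B8}: {B0,B1} ∩ {B0,B1,B4,B8} = {B0,B1}; idom=B1
  B6: preds {B3,B5}: {B0,B1,B3} ∩ {B0,B1,B4,B5} = {B0,B1}; idom=B1
  B8: preds {B4,B7}: {B0,B1,B4} ∩ {B0,B1,B4,B7} = {B0,B1,B4}; idom=B4

DF derivation:
  B1←B0: walk · to B0
  B1←B3: walk B3→B1 to B0
  B4←B1: walk · to B1
  B4←B8: walk B8→B4 to B1
  B6←B3: walk B3 to B1
  B6←B5: walk B5→B4 to B1
  B8←B4: walk · to B4
  B8←B7: walk B7 to B4
  DF(B0)=∅
  DF(B1)={B1}
  DF(B2)=∅
  DF(B3)={B1,B6}
  DF(B4)={B4,B6}
  DF(B5)={B6}
  DF(B6)=∅
  DF(B7)={B8}
  DF(B8)={B4}

DF(B4) = ["B4", "B6"]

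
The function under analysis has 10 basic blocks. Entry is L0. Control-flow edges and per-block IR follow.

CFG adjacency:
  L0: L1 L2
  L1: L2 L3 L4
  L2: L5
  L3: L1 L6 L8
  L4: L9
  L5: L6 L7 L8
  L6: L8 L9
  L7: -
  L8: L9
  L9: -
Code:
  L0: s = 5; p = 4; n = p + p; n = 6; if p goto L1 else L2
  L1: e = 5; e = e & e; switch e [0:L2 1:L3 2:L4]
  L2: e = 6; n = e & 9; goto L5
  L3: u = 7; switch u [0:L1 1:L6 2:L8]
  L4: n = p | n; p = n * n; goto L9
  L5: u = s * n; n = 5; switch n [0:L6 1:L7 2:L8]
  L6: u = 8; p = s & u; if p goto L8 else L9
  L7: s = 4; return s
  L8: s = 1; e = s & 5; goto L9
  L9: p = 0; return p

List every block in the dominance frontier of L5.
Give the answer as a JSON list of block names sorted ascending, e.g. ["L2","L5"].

idom tree: L1←L0 L2←L0 L3←L1 L4←L1 L5←L2 L6←L0 L7←L5 L8←L0 L9←L0
Dom at joins:
  L1: preds {L0,L3}: {L0} ∩ {L0,L1,L3} = {L0}; idom=L0
  L2: preds {L0,L1}: {L0} ∩ {L0,L1} = {L0}; idom=L0
  L6: preds {L3,L5}: {L0,L1,L3} ∩ {L0,L2,L5} = {L0}; idom=L0
  L8: preds {L3,L5,L6}: {L0,L1,L3} ∩ {L0,L2,L5} ∩ {L0,L6} = {L0}; idom=L0
  L9: preds {L4,L6,L8}: {L0,L1,L4} ∩ {L0,L6} ∩ {L0,L8} = {L0}; idom=L0

Frontier:
  L1←L0: walk · to L0
  L1←L3: walk L3→L1 to L0
  L2←L0: walk · to L0
  L2←L1: walk L1 to L0
  L6←L3: walk L3→L1 to L0
  L6←L5: walk L5→L2 to L0
  L8←L3: walk L3→L1 to L0
  L8←L5: walk L5→L2 to L0
  L8←L6: walk L6 to L0
  L9←L4: walk L4→L1 to L0
  L9←L6: walk L6 to L0
  L9←L8: walk L8 to L0
  L0 → ∅
  L1 → {L1,L2,L6,L8,L9}
  L2 → {L6,L8}
  L3 → {L1,L6,L8}
  L4 → {L9}
  L5 → {L6,L8}
  L6 → {L8,L9}
  L7 → ∅
  L8 → {L9}
  L9 → ∅

DF(L5) = ["L6", "L8"]

Answer: ["L6", "L8"]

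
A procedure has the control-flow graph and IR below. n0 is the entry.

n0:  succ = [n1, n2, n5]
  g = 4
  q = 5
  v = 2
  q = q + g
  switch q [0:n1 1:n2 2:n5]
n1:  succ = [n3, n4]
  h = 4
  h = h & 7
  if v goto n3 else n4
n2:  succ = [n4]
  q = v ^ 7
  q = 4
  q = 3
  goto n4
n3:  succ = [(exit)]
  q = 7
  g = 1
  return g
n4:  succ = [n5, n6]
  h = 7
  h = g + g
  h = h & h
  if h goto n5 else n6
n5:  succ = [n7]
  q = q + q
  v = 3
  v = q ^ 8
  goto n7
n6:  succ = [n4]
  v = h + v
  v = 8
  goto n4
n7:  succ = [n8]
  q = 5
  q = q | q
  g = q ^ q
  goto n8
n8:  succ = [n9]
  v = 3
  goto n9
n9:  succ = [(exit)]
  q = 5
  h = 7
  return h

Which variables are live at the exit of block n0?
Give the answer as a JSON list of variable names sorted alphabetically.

Answer: ["g", "q", "v"]

Analysis:
Block summaries:
  n0: {g,q,v} / ∅
  n1: {h} / {v}
  n2: {q} / {v}
  n3: {g,q} / ∅
  n4: {h} / {g}
  n5: {q,v} / {q}
  n6: {v} / {h,v}
  n7: {g,q} / ∅
  n8: {v} / ∅
  n9: {h,q} / ∅

Live sets:
  live n0: ∅→{g,q,v}
  live n1: {g,q,v}→{g,q,v}
  live n2: {g,v}→{g,q,v}
  live n3: ∅→∅
  live n4: {g,q,v}→{g,h,q,v}
  live n5: {q}→∅
  live n6: {g,h,q,v}→{g,q,v}
  live n7: ∅→∅
  live n8: ∅→∅
  live n9: ∅→∅

live-out(n0) = ["g", "q", "v"]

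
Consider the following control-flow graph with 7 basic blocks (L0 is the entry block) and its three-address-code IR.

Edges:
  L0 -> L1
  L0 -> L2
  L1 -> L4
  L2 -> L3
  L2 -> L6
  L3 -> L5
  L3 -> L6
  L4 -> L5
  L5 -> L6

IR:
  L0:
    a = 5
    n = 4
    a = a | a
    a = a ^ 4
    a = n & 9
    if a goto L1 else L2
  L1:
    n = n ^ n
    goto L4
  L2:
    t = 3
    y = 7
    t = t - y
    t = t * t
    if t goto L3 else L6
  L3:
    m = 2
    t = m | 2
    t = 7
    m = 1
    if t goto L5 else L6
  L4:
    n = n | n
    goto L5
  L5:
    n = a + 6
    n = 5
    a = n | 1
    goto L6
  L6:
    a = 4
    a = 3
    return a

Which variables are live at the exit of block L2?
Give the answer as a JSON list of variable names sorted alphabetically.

Answer: ["a"]

Derivation:
def/use:
  L0: def={a,n} ue=∅
  L1: def={n} ue={n}
  L2: def={t,y} ue=∅
  L3: def={m,t} ue=∅
  L4: def={n} ue={n}
  L5: def={a,n} ue={a}
  L6: def={a} ue=∅

Liveness:
  L0 li=∅ lo={a,n}
  L1 li={a,n} lo={a,n}
  L2 li={a} lo={a}
  L3 li={a} lo={a}
  L4 li={a,n} lo={a}
  L5 li={a} lo=∅
  L6 li=∅ lo=∅

live-out(L2) = ["a"]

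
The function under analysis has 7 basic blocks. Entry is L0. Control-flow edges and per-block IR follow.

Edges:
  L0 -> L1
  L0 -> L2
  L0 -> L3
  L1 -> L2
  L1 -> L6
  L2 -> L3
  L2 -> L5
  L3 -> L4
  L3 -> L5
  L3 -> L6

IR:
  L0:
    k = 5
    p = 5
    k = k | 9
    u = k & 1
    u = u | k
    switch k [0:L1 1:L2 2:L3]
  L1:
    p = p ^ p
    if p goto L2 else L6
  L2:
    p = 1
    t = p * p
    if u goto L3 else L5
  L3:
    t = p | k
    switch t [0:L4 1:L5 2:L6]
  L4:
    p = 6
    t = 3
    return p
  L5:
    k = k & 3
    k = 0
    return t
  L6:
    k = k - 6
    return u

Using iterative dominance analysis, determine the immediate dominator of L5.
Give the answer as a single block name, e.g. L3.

Answer: L0

Analysis:
idom tree: L1←L0 L2←L0 L3←L0 L4←L3 L5←L0 L6←L0
Dom∩ at merges:
  L2: preds {L0,L1}: {L0} ∩ {L0,L1} = {L0}; idom=L0
  L3: preds {L0,L2}: {L0} ∩ {L0,L2} = {L0}; idom=L0
  L5: preds {L2,L3}: {L0,L2} ∩ {L0,L3} = {L0}; idom=L0
  L6: preds {L1,L3}: {L0,L1} ∩ {L0,L3} = {L0}; idom=L0

idom(L5) = L0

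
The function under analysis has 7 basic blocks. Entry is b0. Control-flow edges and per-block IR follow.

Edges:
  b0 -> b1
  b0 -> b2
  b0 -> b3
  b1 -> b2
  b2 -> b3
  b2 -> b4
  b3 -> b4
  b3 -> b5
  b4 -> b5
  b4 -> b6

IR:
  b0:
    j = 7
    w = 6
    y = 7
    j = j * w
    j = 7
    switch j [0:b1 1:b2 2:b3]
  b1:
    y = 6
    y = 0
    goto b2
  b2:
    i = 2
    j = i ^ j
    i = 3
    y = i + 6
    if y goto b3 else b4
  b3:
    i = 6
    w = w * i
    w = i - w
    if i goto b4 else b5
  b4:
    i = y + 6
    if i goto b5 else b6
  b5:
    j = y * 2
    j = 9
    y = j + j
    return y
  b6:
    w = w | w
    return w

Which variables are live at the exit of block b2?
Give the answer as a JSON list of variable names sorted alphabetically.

Answer: ["w", "y"]

Derivation:
Per-block:
  b0: {j,w,y} / ∅
  b1: {y} / ∅
  b2: {i,j,y} / {j}
  b3: {i,w} / {w}
  b4: {i} / {y}
  b5: {j,y} / {y}
  b6: {w} / {w}

Live sets:
  b0: in=∅ out={j,w,y}
  b1: in={j,w} out={j,w}
  b2: in={j,w} out={w,y}
  b3: in={w,y} out={w,y}
  b4: in={w,y} out={w,y}
  b5: in={y} out=∅
  b6: in={w} out=∅

live-out(b2) = ["w", "y"]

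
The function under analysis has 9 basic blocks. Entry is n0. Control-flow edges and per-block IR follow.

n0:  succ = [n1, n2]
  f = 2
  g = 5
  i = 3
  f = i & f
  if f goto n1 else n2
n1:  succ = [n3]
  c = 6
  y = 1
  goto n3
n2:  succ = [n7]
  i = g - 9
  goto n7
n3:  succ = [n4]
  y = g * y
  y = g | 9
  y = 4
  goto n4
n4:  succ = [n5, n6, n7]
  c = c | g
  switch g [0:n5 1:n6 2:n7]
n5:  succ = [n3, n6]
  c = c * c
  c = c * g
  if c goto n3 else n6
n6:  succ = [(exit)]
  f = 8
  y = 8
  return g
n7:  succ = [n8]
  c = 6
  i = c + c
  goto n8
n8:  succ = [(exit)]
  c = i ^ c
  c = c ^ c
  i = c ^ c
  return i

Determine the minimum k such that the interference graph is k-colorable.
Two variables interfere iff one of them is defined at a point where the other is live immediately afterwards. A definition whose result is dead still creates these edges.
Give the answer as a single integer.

Per-block:
  n0: {f,g,i} / ∅
  n1: {c,y} / ∅
  n2: {i} / {g}
  n3: {y} / {g,y}
  n4: {c} / {c,g}
  n5: {c} / {c,g}
  n6: {f,y} / {g}
  n7: {c,i} / ∅
  n8: {c,i} / {c,i}

Live sets:
  n0 li=∅ lo={g}
  n1 li={g} lo={c,g,y}
  n2 li={g} lo=∅
  n3 li={c,g,y} lo={c,g,y}
  n4 li={c,g,y} lo={c,g,y}
  n5 li={c,g,y} lo={c,g,y}
  n6 li={g} lo=∅
  n7 li=∅ lo={c,i}
  n8 li={c,i} lo=∅

Interference:
  c↔{g,i,y}
  f↔{g,i}
  g↔{c,f,i,y}
  i↔{c,f,g}
  y↔{c,g}

Registers:
  clique {c,g,i} ⇒ need ≥ 3
  3-colouring: c0={g}  c1={c,f}  c2={i,y}
  χ = 3

Answer: 3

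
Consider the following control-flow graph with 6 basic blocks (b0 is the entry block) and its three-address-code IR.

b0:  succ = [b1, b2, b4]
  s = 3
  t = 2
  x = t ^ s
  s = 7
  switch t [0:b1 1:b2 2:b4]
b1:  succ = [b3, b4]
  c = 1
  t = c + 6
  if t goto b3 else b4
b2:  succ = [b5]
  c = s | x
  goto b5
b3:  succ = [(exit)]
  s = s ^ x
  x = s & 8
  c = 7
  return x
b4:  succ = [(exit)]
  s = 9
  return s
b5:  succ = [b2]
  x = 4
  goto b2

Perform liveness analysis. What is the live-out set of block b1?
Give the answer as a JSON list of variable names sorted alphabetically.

Answer: ["s", "x"]

Working:
Block summaries:
  b0 def {s,t,x} use ∅
  b1 def {c,t} use ∅
  b2 def {c} use {s,x}
  b3 def {c,s,x} use {s,x}
  b4 def {s} use ∅
  b5 def {x} use ∅

Liveness:
  b0: in=∅ out={s,x}
  b1: in={s,x} out={s,x}
  b2: in={s,x} out={s}
  b3: in={s,x} out=∅
  b4: in=∅ out=∅
  b5: in={s} out={s,x}

live-out(b1) = ["s", "x"]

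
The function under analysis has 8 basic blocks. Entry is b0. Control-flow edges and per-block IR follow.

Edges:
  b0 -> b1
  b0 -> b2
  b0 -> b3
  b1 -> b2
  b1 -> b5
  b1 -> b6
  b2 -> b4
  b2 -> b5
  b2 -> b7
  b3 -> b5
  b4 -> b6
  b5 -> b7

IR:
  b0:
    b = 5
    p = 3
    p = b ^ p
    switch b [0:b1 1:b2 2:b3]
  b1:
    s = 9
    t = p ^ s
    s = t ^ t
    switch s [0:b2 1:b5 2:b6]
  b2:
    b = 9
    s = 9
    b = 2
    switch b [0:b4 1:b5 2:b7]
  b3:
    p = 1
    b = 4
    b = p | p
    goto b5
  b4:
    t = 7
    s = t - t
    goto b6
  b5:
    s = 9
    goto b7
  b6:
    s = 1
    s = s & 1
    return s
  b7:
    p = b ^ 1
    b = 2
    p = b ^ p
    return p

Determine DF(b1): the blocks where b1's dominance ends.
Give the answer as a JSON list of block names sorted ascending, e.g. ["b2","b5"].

idom tree: b1←b0 b2←b0 b3←b0 b4←b2 b5←b0 b6←b0 b7←b0
Dom at joins:
  b2: preds {b0,b1}: {b0} ∩ {b0,b1} = {b0}; idom=b0
  b5: preds {b1,b2,b3}: {b0,b1} ∩ {b0,b2} ∩ {b0,b3} = {b0}; idom=b0
  b6: preds {b1,b4}: {b0,b1} ∩ {b0,b2,b4} = {b0}; idom=b0
  b7: preds {b2,b5}: {b0,b2} ∩ {b0,b5} = {b0}; idom=b0

DF derivation:
  b2←b0: walk · to b0
  b2←b1: walk b1 to b0
  b5←b1: walk b1 to b0
  b5←b2: walk b2 to b0
  b5←b3: walk b3 to b0
  b6←b1: walk b1 to b0
  b6←b4: walk b4→b2 to b0
  b7←b2: walk b2 to b0
  b7←b5: walk b5 to b0
  DF(b0)=∅
  DF(b1)={b2,b5,b6}
  DF(b2)={b5,b6,b7}
  DF(b3)={b5}
  DF(b4)={b6}
  DF(b5)={b7}
  DF(b6)=∅
  DF(b7)=∅

DF(b1) = ["b2", "b5", "b6"]

Answer: ["b2", "b5", "b6"]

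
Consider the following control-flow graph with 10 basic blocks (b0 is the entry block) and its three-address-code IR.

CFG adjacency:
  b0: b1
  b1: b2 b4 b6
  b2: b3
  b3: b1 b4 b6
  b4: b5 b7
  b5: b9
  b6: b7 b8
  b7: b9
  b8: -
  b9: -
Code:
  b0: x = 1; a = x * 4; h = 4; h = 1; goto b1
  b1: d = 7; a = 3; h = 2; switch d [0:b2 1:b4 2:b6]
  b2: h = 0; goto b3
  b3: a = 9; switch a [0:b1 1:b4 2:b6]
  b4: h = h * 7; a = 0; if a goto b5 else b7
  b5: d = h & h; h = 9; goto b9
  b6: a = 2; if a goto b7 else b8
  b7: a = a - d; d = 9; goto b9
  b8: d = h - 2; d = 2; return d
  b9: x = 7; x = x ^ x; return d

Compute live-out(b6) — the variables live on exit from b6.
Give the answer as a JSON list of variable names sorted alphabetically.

Block summaries:
  b0: def={a,h,x} ue=∅
  b1: def={a,d,h} ue=∅
  b2: def={h} ue=∅
  b3: def={a} ue=∅
  b4: def={a,h} ue={h}
  b5: def={d,h} ue={h}
  b6: def={a} ue=∅
  b7: def={a,d} ue={a,d}
  b8: def={d} ue={h}
  b9: def={x} ue={d}

Live sets:
  b0: in=∅ out=∅
  b1: in=∅ out={d,h}
  b2: in={d} out={d,h}
  b3: in={d,h} out={d,h}
  b4: in={d,h} out={a,d,h}
  b5: in={h} out={d}
  b6: in={d,h} out={a,d,h}
  b7: in={a,d} out={d}
  b8: in={h} out=∅
  b9: in={d} out=∅

live-out(b6) = ["a", "d", "h"]

Answer: ["a", "d", "h"]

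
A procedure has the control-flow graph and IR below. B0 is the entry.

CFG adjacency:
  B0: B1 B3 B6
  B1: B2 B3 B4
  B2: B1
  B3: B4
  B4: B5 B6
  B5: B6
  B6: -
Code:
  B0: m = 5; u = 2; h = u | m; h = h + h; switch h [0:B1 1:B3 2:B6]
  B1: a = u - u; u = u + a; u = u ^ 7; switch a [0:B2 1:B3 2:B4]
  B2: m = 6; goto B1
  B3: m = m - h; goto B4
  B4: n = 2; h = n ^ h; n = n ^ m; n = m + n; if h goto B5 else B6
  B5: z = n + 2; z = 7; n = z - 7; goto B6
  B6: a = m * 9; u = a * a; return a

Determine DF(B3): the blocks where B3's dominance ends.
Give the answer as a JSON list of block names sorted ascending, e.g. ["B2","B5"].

Answer: ["B4"]

Analysis:
idom tree: B1←B0 B2←B1 B3←B0 B4←B0 B5←B4 B6←B0
Join-block Dom:
  B1: preds {B0,B2}: {B0} ∩ {B0,B1,B2} = {B0}; idom=B0
  B3: preds {B0,B1}: {B0} ∩ {B0,B1} = {B0}; idom=B0
  B4: preds {B1,B3}: {B0,B1} ∩ {B0,B3} = {B0}; idom=B0
  B6: preds {B0,B4,B5}: {B0} ∩ {B0,B4} ∩ {B0,B4,B5} = {B0}; idom=B0

Frontier:
  B1←B0: walk · to B0
  B1←B2: walk B2→B1 to B0
  B3←B0: walk · to B0
  B3←B1: walk B1 to B0
  B4←B1: walk B1 to B0
  B4←B3: walk B3 to B0
  B6←B0: walk · to B0
  B6←B4: walk B4 to B0
  B6←B5: walk B5→B4 to B0
  B0 → ∅
  B1 → {B1,B3,B4}
  B2 → {B1}
  B3 → {B4}
  B4 → {B6}
  B5 → {B6}
  B6 → ∅

DF(B3) = ["B4"]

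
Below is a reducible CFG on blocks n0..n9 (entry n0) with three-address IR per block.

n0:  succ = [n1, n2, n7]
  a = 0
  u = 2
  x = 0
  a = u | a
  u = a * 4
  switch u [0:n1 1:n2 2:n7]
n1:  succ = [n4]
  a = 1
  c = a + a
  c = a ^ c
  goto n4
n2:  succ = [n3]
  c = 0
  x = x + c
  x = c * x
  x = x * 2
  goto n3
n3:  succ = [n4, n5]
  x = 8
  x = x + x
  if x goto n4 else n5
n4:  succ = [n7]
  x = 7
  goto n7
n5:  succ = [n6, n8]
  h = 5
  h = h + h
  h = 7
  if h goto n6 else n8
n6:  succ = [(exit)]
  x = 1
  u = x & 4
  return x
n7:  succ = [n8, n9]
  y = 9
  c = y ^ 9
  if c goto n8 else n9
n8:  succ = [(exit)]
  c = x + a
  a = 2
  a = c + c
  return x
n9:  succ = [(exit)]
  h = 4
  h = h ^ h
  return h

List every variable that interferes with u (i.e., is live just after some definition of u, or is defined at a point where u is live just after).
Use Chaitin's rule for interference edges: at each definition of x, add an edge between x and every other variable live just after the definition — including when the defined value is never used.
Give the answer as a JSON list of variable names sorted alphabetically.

Answer: ["a", "x"]

Derivation:
Block summaries:
  n0: def={a,u,x} ue=∅
  n1: def={a,c} ue=∅
  n2: def={c,x} ue={x}
  n3: def={x} ue=∅
  n4: def={x} ue=∅
  n5: def={h} ue=∅
  n6: def={u,x} ue=∅
  n7: def={c,y} ue=∅
  n8: def={a,c} ue={a,x}
  n9: def={h} ue=∅

Live sets:
  live n0: ∅→{a,x}
  live n1: ∅→{a}
  live n2: {a,x}→{a}
  live n3: {a}→{a,x}
  live n4: {a}→{a,x}
  live n5: {a,x}→{a,x}
  live n6: ∅→∅
  live n7: {a,x}→{a,x}
  live n8: {a,x}→∅
  live n9: ∅→∅

Interfere edges:
  a↔{c,h,u,x,y}
  c↔{a,x}
  h↔{a,x}
  u↔{a,x}
  x↔{a,c,h,u,y}
  y↔{a,x}

N(u) = ["a", "x"]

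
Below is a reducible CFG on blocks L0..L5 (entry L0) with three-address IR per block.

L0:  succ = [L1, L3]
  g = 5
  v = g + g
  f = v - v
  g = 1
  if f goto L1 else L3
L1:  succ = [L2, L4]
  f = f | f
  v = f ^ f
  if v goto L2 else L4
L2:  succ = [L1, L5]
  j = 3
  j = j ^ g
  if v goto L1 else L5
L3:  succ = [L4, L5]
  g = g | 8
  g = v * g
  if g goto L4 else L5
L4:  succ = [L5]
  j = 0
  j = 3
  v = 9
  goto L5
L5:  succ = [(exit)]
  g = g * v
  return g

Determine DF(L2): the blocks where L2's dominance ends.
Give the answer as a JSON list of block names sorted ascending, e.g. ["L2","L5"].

Answer: ["L1", "L5"]

Derivation:
idom tree: L1←L0 L2←L1 L3←L0 L4←L0 L5←L0
Dom at joins:
  L1: preds {L0,L2}: {L0} ∩ {L0,L1,L2} = {L0}; idom=L0
  L4: preds {L1,L3}: {L0,L1} ∩ {L0,L3} = {L0}; idom=L0
  L5: preds {L2,L3,L4}: {L0,L1,L2} ∩ {L0,L3} ∩ {L0,L4} = {L0}; idom=L0

Frontier:
  join L1 pred L0: · stop@L0
  join L1 pred L2: L2→L1 stop@L0
  join L4 pred L1: L1 stop@L0
  join L4 pred L3: L3 stop@L0
  join L5 pred L2: L2→L1 stop@L0
  join L5 pred L3: L3 stop@L0
  join L5 pred L4: L4 stop@L0
  L0 → ∅
  L1 → {L1,L4,L5}
  L2 → {L1,L5}
  L3 → {L4,L5}
  L4 → {L5}
  L5 → ∅

DF(L2) = ["L1", "L5"]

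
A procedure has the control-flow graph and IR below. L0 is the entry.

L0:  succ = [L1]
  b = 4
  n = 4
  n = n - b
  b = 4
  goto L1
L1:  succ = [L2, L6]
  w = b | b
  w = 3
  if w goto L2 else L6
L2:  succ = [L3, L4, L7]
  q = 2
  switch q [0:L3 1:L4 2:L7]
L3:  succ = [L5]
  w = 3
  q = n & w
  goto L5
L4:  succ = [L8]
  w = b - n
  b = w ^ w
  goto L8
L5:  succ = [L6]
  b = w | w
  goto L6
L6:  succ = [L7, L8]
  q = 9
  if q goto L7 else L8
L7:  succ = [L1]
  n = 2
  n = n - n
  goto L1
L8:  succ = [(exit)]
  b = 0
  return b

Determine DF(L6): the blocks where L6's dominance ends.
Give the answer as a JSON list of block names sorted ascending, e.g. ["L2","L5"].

Answer: ["L7", "L8"]

Analysis:
idom tree: L1←L0 L2←L1 L3←L2 L4←L2 L5←L3 L6←L1 L7←L1 L8←L1
Join-block Dom:
  L1: preds {L0,L7}: {L0} ∩ {L0,L1,L7} = {L0}; idom=L0
  L6: preds {L1,L5}: {L0,L1} ∩ {L0,L1,L2,L3,L5} = {L0,L1}; idom=L1
  L7: preds {L2,L6}: {L0,L1,L2} ∩ {L0,L1,L6} = {L0,L1}; idom=L1
  L8: preds {L4,L6}: {L0,L1,L2,L4} ∩ {L0,L1,L6} = {L0,L1}; idom=L1

DF walk-up:
  L1←L0: walk · to L0
  L1←L7: walk L7→L1 to L0
  L6←L1: walk · to L1
  L6←L5: walk L5→L3→L2 to L1
  L7←L2: walk L2 to L1
  L7←L6: walk L6 to L1
  L8←L4: walk L4→L2 to L1
  L8←L6: walk L6 to L1
  L0: DF=∅
  L1: DF={L1}
  L2: DF={L6,L7,L8}
  L3: DF={L6}
  L4: DF={L8}
  L5: DF={L6}
  L6: DF={L7,L8}
  L7: DF={L1}
  L8: DF=∅

DF(L6) = ["L7", "L8"]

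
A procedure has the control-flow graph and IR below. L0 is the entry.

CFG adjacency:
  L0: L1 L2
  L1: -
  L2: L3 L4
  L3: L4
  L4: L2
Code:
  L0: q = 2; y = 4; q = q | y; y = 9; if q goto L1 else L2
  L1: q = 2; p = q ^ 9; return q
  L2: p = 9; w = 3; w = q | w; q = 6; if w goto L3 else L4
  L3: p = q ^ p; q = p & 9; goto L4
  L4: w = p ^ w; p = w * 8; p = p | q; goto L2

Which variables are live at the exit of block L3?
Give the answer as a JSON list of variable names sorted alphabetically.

Answer: ["p", "q", "w"]

Working:
Block summaries:
  L0 def {q,y} use ∅
  L1 def {p,q} use ∅
  L2 def {p,q,w} use {q}
  L3 def {p,q} use {p,q}
  L4 def {p,w} use {p,q,w}

Liveness:
  live L0: ∅→{q}
  live L1: ∅→∅
  live L2: {q}→{p,q,w}
  live L3: {p,q,w}→{p,q,w}
  live L4: {p,q,w}→{q}

live-out(L3) = ["p", "q", "w"]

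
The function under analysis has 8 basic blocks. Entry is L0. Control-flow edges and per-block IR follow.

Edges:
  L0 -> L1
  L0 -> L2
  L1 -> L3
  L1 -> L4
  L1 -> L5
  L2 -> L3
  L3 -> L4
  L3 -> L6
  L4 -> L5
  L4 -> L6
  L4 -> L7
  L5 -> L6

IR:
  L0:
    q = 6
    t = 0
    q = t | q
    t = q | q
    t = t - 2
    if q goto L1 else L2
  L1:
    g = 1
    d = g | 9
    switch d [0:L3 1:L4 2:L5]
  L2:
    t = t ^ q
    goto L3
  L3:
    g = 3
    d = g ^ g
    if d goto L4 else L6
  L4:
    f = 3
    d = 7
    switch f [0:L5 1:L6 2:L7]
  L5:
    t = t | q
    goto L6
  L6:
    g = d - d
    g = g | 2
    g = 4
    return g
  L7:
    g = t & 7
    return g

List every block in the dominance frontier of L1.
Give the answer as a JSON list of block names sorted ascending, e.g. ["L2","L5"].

idom tree: L1←L0 L2←L0 L3←L0 L4←L0 L5←L0 L6←L0 L7←L4
Dom at joins:
  L3: preds {L1,L2}: {L0,L1} ∩ {L0,L2} = {L0}; idom=L0
  L4: preds {L1,L3}: {L0,L1} ∩ {L0,L3} = {L0}; idom=L0
  L5: preds {L1,L4}: {L0,L1} ∩ {L0,L4} = {L0}; idom=L0
  L6: preds {L3,L4,L5}: {L0,L3} ∩ {L0,L4} ∩ {L0,L5} = {L0}; idom=L0

DF walk-up:
  join L3 pred L1: L1 stop@L0
  join L3 pred L2: L2 stop@L0
  join L4 pred L1: L1 stop@L0
  join L4 pred L3: L3 stop@L0
  join L5 pred L1: L1 stop@L0
  join L5 pred L4: L4 stop@L0
  join L6 pred L3: L3 stop@L0
  join L6 pred L4: L4 stop@L0
  join L6 pred L5: L5 stop@L0
  L0: DF=∅
  L1: DF={L3,L4,L5}
  L2: DF={L3}
  L3: DF={L4,L6}
  L4: DF={L5,L6}
  L5: DF={L6}
  L6: DF=∅
  L7: DF=∅

DF(L1) = ["L3", "L4", "L5"]

Answer: ["L3", "L4", "L5"]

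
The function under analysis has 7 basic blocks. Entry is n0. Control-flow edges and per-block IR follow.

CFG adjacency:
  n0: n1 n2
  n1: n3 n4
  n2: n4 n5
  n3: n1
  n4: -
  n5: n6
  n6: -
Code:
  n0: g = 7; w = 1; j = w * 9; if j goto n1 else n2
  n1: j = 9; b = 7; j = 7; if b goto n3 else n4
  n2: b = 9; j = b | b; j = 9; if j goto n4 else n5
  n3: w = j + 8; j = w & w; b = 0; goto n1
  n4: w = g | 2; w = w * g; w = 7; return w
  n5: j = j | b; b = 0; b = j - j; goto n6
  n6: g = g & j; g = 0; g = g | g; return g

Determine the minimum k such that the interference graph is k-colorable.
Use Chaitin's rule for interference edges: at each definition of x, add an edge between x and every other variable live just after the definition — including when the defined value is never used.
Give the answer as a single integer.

Block summaries:
  n0 def {g,j,w} use ∅
  n1 def {b,j} use ∅
  n2 def {b,j} use ∅
  n3 def {b,j,w} use {j}
  n4 def {w} use {g}
  n5 def {b,j} use {b,j}
  n6 def {g} use {g,j}

Backward fixpoint:
  n0: in=∅ out={g}
  n1: in={g} out={g,j}
  n2: in={g} out={b,g,j}
  n3: in={g,j} out={g}
  n4: in={g} out=∅
  n5: in={b,g,j} out={g,j}
  n6: in={g,j} out=∅

Conflict graph:
  b: {g,j}
  g: {b,j,w}
  j: {b,g}
  w: {g}

Chromatic number:
  clique {b,g,j} ⇒ need ≥ 3
  assign b→R1 g→R0 j→R2 w→R1 — no edge inside a register ⇒ χ ≤ 3
  χ = 3

Answer: 3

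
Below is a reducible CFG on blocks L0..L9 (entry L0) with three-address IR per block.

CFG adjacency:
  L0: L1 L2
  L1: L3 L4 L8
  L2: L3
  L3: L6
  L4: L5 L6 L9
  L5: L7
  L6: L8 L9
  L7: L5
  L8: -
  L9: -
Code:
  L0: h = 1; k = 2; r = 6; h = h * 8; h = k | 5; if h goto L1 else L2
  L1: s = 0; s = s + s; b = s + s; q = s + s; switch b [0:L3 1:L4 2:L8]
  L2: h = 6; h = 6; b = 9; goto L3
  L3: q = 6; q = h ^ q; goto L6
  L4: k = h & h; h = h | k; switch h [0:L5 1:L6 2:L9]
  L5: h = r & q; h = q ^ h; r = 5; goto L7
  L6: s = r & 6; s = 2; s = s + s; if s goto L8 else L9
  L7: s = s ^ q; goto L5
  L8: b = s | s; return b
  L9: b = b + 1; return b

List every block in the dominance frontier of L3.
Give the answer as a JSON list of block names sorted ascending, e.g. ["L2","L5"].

idom tree: L1←L0 L2←L0 L3←L0 L4←L1 L5←L4 L6←L0 L7←L5 L8←L0 L9←L0
Join-block Dom:
  L3: preds {L1,L2}: {L0,L1} ∩ {L0,L2} = {L0}; idom=L0
  L5: preds {L4,L7}: {L0,L1,L4} ∩ {L0,L1,L4,L5,L7} = {L0,L1,L4}; idom=L4
  L6: preds {L3,L4}: {L0,L3} ∩ {L0,L1,L4} = {L0}; idom=L0
  L8: preds {L1,L6}: {L0,L1} ∩ {L0,L6} = {L0}; idom=L0
  L9: preds {L4,L6}: {L0,L1,L4} ∩ {L0,L6} = {L0}; idom=L0

Frontier:
  join L3 pred L1: L1 stop@L0
  join L3 pred L2: L2 stop@L0
  join L5 pred L4: · stop@L4
  join L5 pred L7: L7→L5 stop@L4
  join L6 pred L3: L3 stop@L0
  join L6 pred L4: L4→L1 stop@L0
  join L8 pred L1: L1 stop@L0
  join L8 pred L6: L6 stop@L0
  join L9 pred L4: L4→L1 stop@L0
  join L9 pred L6: L6 stop@L0
  L0 → ∅
  L1 → {L3,L6,L8,L9}
  L2 → {L3}
  L3 → {L6}
  L4 → {L6,L9}
  L5 → {L5}
  L6 → {L8,L9}
  L7 → {L5}
  L8 → ∅
  L9 → ∅

DF(L3) = ["L6"]

Answer: ["L6"]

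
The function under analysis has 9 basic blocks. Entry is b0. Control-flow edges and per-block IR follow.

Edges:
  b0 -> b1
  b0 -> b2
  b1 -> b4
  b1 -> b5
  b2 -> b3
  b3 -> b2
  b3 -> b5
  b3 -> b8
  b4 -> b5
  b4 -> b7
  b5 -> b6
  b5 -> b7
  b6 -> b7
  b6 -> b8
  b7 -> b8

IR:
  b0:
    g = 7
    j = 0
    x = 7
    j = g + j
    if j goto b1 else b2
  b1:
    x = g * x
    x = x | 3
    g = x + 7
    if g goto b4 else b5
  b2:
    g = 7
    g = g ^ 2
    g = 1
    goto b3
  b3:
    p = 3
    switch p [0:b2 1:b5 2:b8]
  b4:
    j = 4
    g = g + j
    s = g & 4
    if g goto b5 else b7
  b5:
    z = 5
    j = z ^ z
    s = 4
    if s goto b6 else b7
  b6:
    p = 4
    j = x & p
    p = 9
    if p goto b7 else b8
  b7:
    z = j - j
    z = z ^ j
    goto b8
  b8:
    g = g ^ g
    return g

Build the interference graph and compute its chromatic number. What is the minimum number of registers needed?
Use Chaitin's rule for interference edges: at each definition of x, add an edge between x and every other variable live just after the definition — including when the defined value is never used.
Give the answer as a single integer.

Block summaries:
  b0: {g,j,x} / ∅
  b1: {g,x} / {g,x}
  b2: {g} / ∅
  b3: {p} / ∅
  b4: {g,j,s} / {g}
  b5: {j,s,z} / ∅
  b6: {j,p} / {x}
  b7: {z} / {j}
  b8: {g} / {g}

Liveness:
  b0 li=∅ lo={g,x}
  b1 li={g,x} lo={g,x}
  b2 li={x} lo={g,x}
  b3 li={g,x} lo={g,x}
  b4 li={g,x} lo={g,j,x}
  b5 li={g,x} lo={g,j,x}
  b6 li={g,x} lo={g,j}
  b7 li={g,j} lo={g}
  b8 li={g} lo=∅

Conflict graph:
  g: {j,p,s,x,z}
  j: {g,p,s,x,z}
  p: {g,j,x}
  s: {g,j,x}
  x: {g,j,p,s,z}
  z: {g,j,x}

Colouring:
  lower bound: {g,j,p,x} mutually conflict ⇒ χ ≥ 4
  4-colouring: c0={g}  c1={j}  c2={x}  c3={p,s,z}
  χ = 4

Answer: 4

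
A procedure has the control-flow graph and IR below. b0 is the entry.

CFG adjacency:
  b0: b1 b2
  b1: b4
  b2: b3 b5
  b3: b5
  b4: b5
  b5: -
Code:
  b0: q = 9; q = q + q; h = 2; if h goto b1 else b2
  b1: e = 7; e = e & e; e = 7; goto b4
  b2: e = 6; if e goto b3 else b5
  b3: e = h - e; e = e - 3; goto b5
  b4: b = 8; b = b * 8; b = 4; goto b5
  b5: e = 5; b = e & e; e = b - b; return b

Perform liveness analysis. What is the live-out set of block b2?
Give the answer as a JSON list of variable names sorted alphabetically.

Answer: ["e", "h"]

Working:
def/use:
  b0: def={h,q} ue=∅
  b1: def={e} ue=∅
  b2: def={e} ue=∅
  b3: def={e} ue={e,h}
  b4: def={b} ue=∅
  b5: def={b,e} ue=∅

Live sets:
  b0 li=∅ lo={h}
  b1 li=∅ lo=∅
  b2 li={h} lo={e,h}
  b3 li={e,h} lo=∅
  b4 li=∅ lo=∅
  b5 li=∅ lo=∅

live-out(b2) = ["e", "h"]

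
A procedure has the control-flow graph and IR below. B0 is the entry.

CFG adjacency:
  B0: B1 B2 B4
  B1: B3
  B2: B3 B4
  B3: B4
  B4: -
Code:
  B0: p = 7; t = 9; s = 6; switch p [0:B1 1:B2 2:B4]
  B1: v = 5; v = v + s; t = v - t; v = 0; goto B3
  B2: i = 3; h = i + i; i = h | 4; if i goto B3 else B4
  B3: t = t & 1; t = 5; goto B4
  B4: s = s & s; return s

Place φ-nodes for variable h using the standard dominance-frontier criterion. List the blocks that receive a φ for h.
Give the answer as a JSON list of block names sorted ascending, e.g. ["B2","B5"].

Answer: ["B3", "B4"]

Analysis:
idom tree: B1←B0 B2←B0 B3←B0 B4←B0
Dom∩ at merges:
  B3: preds {B1,B2}: {B0,B1} ∩ {B0,B2} = {B0}; idom=B0
  B4: preds {B0,B2,B3}: {B0} ∩ {B0,B2} ∩ {B0,B3} = {B0}; idom=B0

DF derivation:
  B3←B1: walk B1 to B0
  B3←B2: walk B2 to B0
  B4←B0: walk · to B0
  B4←B2: walk B2 to B0
  B4←B3: walk B3 to B0
  DF(B0)=∅
  DF(B1)={B3}
  DF(B2)={B3,B4}
  DF(B3)={B4}
  DF(B4)=∅

φ for h: defs {B2}
  DF⁺ = {B3,B4}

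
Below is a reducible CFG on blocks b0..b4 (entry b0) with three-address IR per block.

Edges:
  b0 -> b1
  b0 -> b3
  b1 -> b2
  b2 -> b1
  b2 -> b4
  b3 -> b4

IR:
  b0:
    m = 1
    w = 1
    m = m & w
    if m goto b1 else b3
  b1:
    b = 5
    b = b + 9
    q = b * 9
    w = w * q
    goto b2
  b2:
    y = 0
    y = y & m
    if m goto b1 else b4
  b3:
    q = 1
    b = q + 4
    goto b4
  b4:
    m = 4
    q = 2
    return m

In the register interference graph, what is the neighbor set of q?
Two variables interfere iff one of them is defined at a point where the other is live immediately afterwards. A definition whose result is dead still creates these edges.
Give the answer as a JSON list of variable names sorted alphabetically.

Answer: ["m", "w"]

Working:
def/use:
  b0 def {m,w} use ∅
  b1 def {b,q,w} use {w}
  b2 def {y} use {m}
  b3 def {b,q} use ∅
  b4 def {m,q} use ∅

Backward fixpoint:
  live b0: ∅→{m,w}
  live b1: {m,w}→{m,w}
  live b2: {m,w}→{m,w}
  live b3: ∅→∅
  live b4: ∅→∅

Conflict graph:
  b — {m,w}
  m — {b,q,w,y}
  q — {m,w}
  w — {b,m,q,y}
  y — {m,w}

N(q) = ["m", "w"]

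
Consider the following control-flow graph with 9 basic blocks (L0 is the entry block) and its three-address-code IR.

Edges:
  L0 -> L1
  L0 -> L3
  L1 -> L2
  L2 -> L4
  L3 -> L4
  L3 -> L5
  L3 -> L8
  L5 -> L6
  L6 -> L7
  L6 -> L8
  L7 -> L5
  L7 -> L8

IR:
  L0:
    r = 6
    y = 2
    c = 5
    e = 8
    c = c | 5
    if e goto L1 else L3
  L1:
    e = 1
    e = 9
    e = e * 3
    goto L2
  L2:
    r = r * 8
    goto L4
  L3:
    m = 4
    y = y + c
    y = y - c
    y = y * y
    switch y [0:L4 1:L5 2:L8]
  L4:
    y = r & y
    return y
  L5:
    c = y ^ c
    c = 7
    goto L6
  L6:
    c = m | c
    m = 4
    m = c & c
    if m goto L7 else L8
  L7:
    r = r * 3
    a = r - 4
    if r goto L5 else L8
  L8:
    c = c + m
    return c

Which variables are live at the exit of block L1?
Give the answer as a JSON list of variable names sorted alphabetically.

Answer: ["r", "y"]

Derivation:
Block summaries:
  L0: {c,e,r,y} / ∅
  L1: {e} / ∅
  L2: {r} / {r}
  L3: {m,y} / {c,y}
  L4: {y} / {r,y}
  L5: {c} / {c,y}
  L6: {c,m} / {c,m}
  L7: {a,r} / {r}
  L8: {c} / {c,m}

Backward fixpoint:
  live L0: ∅→{c,r,y}
  live L1: {r,y}→{r,y}
  live L2: {r,y}→{r,y}
  live L3: {c,r,y}→{c,m,r,y}
  live L4: {r,y}→∅
  live L5: {c,m,r,y}→{c,m,r,y}
  live L6: {c,m,r,y}→{c,m,r,y}
  live L7: {c,m,r,y}→{c,m,r,y}
  live L8: {c,m}→∅

live-out(L1) = ["r", "y"]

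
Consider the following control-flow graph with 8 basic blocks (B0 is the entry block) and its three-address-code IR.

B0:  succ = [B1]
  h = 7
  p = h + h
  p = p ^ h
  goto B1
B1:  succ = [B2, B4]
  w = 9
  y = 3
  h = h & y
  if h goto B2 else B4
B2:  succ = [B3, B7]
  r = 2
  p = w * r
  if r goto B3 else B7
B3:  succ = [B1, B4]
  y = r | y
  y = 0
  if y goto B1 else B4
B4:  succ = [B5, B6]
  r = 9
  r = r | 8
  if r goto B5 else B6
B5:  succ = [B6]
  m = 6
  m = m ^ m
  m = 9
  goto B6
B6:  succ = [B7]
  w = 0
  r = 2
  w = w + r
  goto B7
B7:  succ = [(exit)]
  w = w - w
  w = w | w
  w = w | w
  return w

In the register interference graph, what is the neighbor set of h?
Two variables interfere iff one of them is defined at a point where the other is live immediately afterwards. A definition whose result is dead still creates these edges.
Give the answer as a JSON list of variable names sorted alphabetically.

Answer: ["p", "r", "w", "y"]

Working:
Block summaries:
  B0 def {h,p} use ∅
  B1 def {h,w,y} use {h}
  B2 def {p,r} use {w}
  B3 def {y} use {r,y}
  B4 def {r} use ∅
  B5 def {m} use ∅
  B6 def {r,w} use ∅
  B7 def {w} use {w}

Backward fixpoint:
  live B0: ∅→{h}
  live B1: {h}→{h,w,y}
  live B2: {h,w,y}→{h,r,w,y}
  live B3: {h,r,y}→{h}
  live B4: ∅→∅
  live B5: ∅→∅
  live B6: ∅→{w}
  live B7: {w}→∅

Conflict graph:
  h: {p,r,w,y}
  m: ∅
  p: {h,r,w,y}
  r: {h,p,w,y}
  w: {h,p,r,y}
  y: {h,p,r,w}

N(h) = ["p", "r", "w", "y"]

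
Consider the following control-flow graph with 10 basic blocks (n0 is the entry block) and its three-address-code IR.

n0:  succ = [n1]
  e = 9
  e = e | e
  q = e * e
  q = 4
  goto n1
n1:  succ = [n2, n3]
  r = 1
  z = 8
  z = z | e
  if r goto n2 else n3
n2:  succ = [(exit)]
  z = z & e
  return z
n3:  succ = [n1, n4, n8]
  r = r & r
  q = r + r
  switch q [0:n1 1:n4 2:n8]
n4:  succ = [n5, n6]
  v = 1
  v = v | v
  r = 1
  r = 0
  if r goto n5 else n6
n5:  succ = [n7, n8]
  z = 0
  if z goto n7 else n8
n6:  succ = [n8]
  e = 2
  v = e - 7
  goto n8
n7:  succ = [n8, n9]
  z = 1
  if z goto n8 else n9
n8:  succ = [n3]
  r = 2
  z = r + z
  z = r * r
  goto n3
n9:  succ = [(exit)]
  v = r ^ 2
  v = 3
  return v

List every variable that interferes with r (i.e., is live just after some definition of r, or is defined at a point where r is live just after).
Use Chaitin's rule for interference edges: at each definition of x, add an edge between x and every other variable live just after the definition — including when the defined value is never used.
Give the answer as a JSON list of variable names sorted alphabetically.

Answer: ["e", "z"]

Derivation:
Block summaries:
  n0: def={e,q} ue=∅
  n1: def={r,z} ue={e}
  n2: def={z} ue={e,z}
  n3: def={q,r} ue={r}
  n4: def={r,v} ue=∅
  n5: def={z} ue=∅
  n6: def={e,v} ue=∅
  n7: def={z} ue=∅
  n8: def={r,z} ue={z}
  n9: def={v} ue={r}

Backward fixpoint:
  n0 li=∅ lo={e}
  n1 li={e} lo={e,r,z}
  n2 li={e,z} lo=∅
  n3 li={e,r,z} lo={e,z}
  n4 li={e,z} lo={e,r,z}
  n5 li={e,r} lo={e,r,z}
  n6 li={z} lo={e,z}
  n7 li={e,r} lo={e,r,z}
  n8 li={e,z} lo={e,r,z}
  n9 li={r} lo=∅

Interfere edges:
  e: {q,r,v,z}
  q: {e,z}
  r: {e,z}
  v: {e,z}
  z: {e,q,r,v}

N(r) = ["e", "z"]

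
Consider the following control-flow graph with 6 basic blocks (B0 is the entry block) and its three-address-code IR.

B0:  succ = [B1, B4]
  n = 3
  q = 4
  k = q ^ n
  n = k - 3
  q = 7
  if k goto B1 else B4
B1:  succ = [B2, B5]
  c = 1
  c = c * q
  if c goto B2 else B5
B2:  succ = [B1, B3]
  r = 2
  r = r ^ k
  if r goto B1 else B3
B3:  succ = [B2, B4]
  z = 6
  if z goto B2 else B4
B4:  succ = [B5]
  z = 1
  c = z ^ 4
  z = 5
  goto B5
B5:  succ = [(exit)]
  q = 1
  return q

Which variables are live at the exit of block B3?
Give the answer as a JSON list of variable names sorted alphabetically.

Per-block:
  B0: def={k,n,q} ue=∅
  B1: def={c} ue={q}
  B2: def={r} ue={k}
  B3: def={z} ue=∅
  B4: def={c,z} ue=∅
  B5: def={q} ue=∅

Liveness:
  B0 li=∅ lo={k,q}
  B1 li={k,q} lo={k,q}
  B2 li={k,q} lo={k,q}
  B3 li={k,q} lo={k,q}
  B4 li=∅ lo=∅
  B5 li=∅ lo=∅

live-out(B3) = ["k", "q"]

Answer: ["k", "q"]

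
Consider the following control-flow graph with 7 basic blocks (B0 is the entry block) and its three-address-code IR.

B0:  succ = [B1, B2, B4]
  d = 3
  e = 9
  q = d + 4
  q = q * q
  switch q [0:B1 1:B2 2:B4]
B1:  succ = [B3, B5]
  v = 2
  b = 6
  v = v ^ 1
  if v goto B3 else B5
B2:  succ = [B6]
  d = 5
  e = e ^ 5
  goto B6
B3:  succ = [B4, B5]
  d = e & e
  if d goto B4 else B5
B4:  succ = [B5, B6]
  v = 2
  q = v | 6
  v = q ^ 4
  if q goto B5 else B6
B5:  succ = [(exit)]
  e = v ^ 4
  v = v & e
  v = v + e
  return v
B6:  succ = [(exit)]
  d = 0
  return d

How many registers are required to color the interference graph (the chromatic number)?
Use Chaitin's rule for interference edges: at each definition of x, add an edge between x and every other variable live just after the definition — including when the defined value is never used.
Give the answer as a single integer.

Answer: 3

Derivation:
Block summaries:
  B0: {d,e,q} / ∅
  B1: {b,v} / ∅
  B2: {d,e} / {e}
  B3: {d} / {e}
  B4: {q,v} / ∅
  B5: {e,v} / {v}
  B6: {d} / ∅

Liveness:
  B0 li=∅ lo={e}
  B1 li={e} lo={e,v}
  B2 li={e} lo=∅
  B3 li={e,v} lo={v}
  B4 li=∅ lo={v}
  B5 li={v} lo=∅
  B6 li=∅ lo=∅

Conflict graph:
  b — {e,v}
  d — {e,v}
  e — {b,d,q,v}
  q — {e,v}
  v — {b,d,e,q}

Chromatic number:
  lower bound: {b,e,v} mutually conflict ⇒ χ ≥ 3
  3-colouring: r0={e}  r1={v}  r2={b,d,q}
  χ = 3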